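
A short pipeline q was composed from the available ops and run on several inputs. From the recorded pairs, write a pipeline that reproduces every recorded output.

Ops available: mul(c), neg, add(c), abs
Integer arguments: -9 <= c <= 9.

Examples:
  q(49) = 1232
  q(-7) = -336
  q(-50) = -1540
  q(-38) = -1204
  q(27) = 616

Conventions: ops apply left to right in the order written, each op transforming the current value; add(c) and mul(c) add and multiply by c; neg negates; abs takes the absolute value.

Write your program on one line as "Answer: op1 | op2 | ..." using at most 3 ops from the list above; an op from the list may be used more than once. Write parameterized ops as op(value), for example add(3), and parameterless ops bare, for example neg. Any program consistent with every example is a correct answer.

add(-5) | mul(-4) | mul(-7)

Check, running the answer program on each example:
  49 -> 44 -> -176 -> 1232
  -7 -> -12 -> 48 -> -336
  -50 -> -55 -> 220 -> -1540
  -38 -> -43 -> 172 -> -1204
  27 -> 22 -> -88 -> 616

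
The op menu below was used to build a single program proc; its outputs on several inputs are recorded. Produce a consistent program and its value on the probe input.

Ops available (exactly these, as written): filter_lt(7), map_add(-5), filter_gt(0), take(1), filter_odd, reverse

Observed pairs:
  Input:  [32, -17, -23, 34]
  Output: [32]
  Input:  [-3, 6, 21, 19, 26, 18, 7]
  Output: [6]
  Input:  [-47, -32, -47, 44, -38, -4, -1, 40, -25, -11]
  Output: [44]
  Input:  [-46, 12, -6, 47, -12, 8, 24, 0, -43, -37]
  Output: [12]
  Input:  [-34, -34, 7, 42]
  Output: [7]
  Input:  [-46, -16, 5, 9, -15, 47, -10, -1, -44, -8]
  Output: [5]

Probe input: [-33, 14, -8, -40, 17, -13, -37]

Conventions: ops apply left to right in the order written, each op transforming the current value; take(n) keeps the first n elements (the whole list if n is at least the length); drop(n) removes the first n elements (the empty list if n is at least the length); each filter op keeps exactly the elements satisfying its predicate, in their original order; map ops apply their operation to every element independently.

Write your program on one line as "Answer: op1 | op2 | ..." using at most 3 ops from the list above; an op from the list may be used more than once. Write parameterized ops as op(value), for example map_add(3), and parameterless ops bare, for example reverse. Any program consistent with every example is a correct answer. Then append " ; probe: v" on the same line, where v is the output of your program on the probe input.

filter_gt(0) | take(1) ; probe: [14]

Check, running the answer program on each example:
  [32, -17, -23, 34] -> [32, 34] -> [32]
  [-3, 6, 21, 19, 26, 18, 7] -> [6, 21, 19, 26, 18, 7] -> [6]
  [-47, -32, -47, 44, -38, -4, -1, 40, -25, -11] -> [44, 40] -> [44]
  [-46, 12, -6, 47, -12, 8, 24, 0, -43, -37] -> [12, 47, 8, 24] -> [12]
  [-34, -34, 7, 42] -> [7, 42] -> [7]
  [-46, -16, 5, 9, -15, 47, -10, -1, -44, -8] -> [5, 9, 47] -> [5]
  probe: [-33, 14, -8, -40, 17, -13, -37] -> [14, 17] -> [14]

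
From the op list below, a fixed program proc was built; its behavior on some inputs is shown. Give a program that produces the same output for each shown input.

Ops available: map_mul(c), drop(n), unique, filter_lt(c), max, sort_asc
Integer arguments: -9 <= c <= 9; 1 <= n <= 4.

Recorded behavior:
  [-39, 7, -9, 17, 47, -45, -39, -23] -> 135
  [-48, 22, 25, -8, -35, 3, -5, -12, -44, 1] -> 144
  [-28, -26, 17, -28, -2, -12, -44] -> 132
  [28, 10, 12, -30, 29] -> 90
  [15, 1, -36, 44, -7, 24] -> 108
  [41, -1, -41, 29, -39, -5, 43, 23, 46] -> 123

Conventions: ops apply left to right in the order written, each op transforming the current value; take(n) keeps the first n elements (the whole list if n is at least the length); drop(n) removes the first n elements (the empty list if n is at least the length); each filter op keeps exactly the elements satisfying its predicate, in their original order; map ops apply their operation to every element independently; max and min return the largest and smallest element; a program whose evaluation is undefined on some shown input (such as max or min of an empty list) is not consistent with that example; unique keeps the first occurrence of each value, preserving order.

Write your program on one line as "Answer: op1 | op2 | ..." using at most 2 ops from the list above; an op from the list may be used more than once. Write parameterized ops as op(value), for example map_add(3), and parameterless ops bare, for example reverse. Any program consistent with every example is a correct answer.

map_mul(-3) | max

Check, running the answer program on each example:
  [-39, 7, -9, 17, 47, -45, -39, -23] -> [117, -21, 27, -51, -141, 135, 117, 69] -> 135
  [-48, 22, 25, -8, -35, 3, -5, -12, -44, 1] -> [144, -66, -75, 24, 105, -9, 15, 36, 132, -3] -> 144
  [-28, -26, 17, -28, -2, -12, -44] -> [84, 78, -51, 84, 6, 36, 132] -> 132
  [28, 10, 12, -30, 29] -> [-84, -30, -36, 90, -87] -> 90
  [15, 1, -36, 44, -7, 24] -> [-45, -3, 108, -132, 21, -72] -> 108
  [41, -1, -41, 29, -39, -5, 43, 23, 46] -> [-123, 3, 123, -87, 117, 15, -129, -69, -138] -> 123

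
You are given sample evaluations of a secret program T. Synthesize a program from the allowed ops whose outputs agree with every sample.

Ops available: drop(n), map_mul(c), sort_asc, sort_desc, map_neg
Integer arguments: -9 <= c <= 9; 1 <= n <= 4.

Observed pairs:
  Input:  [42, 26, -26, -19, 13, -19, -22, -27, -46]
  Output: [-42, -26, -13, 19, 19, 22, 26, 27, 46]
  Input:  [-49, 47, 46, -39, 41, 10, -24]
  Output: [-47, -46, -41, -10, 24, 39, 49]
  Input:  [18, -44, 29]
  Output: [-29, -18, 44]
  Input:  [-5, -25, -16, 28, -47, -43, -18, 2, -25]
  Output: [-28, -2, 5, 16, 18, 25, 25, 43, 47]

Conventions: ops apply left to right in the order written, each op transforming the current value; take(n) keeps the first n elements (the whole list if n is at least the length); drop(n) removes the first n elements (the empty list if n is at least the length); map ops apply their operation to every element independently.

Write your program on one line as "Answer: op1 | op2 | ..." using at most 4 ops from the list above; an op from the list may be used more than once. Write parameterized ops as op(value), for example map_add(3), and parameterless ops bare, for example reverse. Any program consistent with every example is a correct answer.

sort_asc | sort_desc | map_neg

Check, running the answer program on each example:
  [42, 26, -26, -19, 13, -19, -22, -27, -46] -> [-46, -27, -26, -22, -19, -19, 13, 26, 42] -> [42, 26, 13, -19, -19, -22, -26, -27, -46] -> [-42, -26, -13, 19, 19, 22, 26, 27, 46]
  [-49, 47, 46, -39, 41, 10, -24] -> [-49, -39, -24, 10, 41, 46, 47] -> [47, 46, 41, 10, -24, -39, -49] -> [-47, -46, -41, -10, 24, 39, 49]
  [18, -44, 29] -> [-44, 18, 29] -> [29, 18, -44] -> [-29, -18, 44]
  [-5, -25, -16, 28, -47, -43, -18, 2, -25] -> [-47, -43, -25, -25, -18, -16, -5, 2, 28] -> [28, 2, -5, -16, -18, -25, -25, -43, -47] -> [-28, -2, 5, 16, 18, 25, 25, 43, 47]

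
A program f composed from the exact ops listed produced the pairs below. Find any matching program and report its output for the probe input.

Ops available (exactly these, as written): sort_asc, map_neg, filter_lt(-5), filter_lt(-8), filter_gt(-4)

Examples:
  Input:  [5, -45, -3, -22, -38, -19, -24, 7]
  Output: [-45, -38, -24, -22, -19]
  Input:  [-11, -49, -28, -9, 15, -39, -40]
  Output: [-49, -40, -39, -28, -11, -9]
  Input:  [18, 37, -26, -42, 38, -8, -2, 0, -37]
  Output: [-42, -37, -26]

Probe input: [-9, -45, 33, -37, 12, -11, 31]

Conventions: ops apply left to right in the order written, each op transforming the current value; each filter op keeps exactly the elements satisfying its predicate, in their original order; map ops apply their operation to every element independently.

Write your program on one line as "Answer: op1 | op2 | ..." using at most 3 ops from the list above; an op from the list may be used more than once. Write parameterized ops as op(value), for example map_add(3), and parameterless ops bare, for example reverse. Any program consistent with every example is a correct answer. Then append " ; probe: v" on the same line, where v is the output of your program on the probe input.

sort_asc | filter_lt(-8) ; probe: [-45, -37, -11, -9]

Check, running the answer program on each example:
  [5, -45, -3, -22, -38, -19, -24, 7] -> [-45, -38, -24, -22, -19, -3, 5, 7] -> [-45, -38, -24, -22, -19]
  [-11, -49, -28, -9, 15, -39, -40] -> [-49, -40, -39, -28, -11, -9, 15] -> [-49, -40, -39, -28, -11, -9]
  [18, 37, -26, -42, 38, -8, -2, 0, -37] -> [-42, -37, -26, -8, -2, 0, 18, 37, 38] -> [-42, -37, -26]
  probe: [-9, -45, 33, -37, 12, -11, 31] -> [-45, -37, -11, -9, 12, 31, 33] -> [-45, -37, -11, -9]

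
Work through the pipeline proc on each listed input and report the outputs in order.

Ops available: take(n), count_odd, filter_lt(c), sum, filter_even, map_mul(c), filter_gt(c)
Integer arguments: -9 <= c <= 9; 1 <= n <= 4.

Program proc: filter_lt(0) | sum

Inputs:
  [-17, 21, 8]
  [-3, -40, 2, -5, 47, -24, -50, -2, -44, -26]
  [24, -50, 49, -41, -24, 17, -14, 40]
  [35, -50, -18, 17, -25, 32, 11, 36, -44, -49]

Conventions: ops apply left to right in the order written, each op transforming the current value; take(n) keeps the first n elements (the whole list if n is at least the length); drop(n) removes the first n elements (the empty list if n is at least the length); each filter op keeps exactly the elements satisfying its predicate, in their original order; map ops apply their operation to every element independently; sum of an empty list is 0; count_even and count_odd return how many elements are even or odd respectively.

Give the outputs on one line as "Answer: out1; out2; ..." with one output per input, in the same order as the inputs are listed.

-17; -194; -129; -186

Execution, op by op:
  [-17, 21, 8] -> [-17] -> -17
  [-3, -40, 2, -5, 47, -24, -50, -2, -44, -26] -> [-3, -40, -5, -24, -50, -2, -44, -26] -> -194
  [24, -50, 49, -41, -24, 17, -14, 40] -> [-50, -41, -24, -14] -> -129
  [35, -50, -18, 17, -25, 32, 11, 36, -44, -49] -> [-50, -18, -25, -44, -49] -> -186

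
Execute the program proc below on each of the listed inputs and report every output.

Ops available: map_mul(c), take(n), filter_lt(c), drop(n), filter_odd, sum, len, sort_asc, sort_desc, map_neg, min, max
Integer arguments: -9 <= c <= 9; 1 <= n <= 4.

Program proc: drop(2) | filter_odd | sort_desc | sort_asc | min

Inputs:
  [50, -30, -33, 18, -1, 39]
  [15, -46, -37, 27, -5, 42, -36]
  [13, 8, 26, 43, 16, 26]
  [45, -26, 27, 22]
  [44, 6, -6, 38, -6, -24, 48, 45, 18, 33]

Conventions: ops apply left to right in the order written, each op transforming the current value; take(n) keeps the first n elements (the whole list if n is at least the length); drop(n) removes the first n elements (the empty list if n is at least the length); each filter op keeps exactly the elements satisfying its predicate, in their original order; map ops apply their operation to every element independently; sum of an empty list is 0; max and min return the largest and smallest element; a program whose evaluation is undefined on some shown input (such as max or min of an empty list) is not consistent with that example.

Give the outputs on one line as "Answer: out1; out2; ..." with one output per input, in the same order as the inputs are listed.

-33; -37; 43; 27; 33

Execution, op by op:
  [50, -30, -33, 18, -1, 39] -> [-33, 18, -1, 39] -> [-33, -1, 39] -> [39, -1, -33] -> [-33, -1, 39] -> -33
  [15, -46, -37, 27, -5, 42, -36] -> [-37, 27, -5, 42, -36] -> [-37, 27, -5] -> [27, -5, -37] -> [-37, -5, 27] -> -37
  [13, 8, 26, 43, 16, 26] -> [26, 43, 16, 26] -> [43] -> [43] -> [43] -> 43
  [45, -26, 27, 22] -> [27, 22] -> [27] -> [27] -> [27] -> 27
  [44, 6, -6, 38, -6, -24, 48, 45, 18, 33] -> [-6, 38, -6, -24, 48, 45, 18, 33] -> [45, 33] -> [45, 33] -> [33, 45] -> 33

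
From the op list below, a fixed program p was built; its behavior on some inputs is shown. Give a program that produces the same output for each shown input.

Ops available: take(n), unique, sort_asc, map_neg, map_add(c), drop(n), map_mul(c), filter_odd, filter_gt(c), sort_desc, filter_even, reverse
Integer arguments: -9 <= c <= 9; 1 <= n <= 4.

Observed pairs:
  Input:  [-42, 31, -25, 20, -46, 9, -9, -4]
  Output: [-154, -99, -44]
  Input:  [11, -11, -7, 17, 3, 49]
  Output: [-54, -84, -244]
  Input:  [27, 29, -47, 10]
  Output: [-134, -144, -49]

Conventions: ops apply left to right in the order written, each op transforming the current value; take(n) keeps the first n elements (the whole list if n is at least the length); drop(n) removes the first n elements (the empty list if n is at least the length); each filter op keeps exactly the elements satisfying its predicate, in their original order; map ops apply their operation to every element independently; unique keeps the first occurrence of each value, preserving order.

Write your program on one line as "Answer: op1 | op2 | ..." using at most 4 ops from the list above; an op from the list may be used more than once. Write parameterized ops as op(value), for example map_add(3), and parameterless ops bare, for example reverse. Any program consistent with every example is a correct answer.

filter_gt(-3) | filter_gt(5) | map_mul(-5) | map_add(1)

Check, running the answer program on each example:
  [-42, 31, -25, 20, -46, 9, -9, -4] -> [31, 20, 9] -> [31, 20, 9] -> [-155, -100, -45] -> [-154, -99, -44]
  [11, -11, -7, 17, 3, 49] -> [11, 17, 3, 49] -> [11, 17, 49] -> [-55, -85, -245] -> [-54, -84, -244]
  [27, 29, -47, 10] -> [27, 29, 10] -> [27, 29, 10] -> [-135, -145, -50] -> [-134, -144, -49]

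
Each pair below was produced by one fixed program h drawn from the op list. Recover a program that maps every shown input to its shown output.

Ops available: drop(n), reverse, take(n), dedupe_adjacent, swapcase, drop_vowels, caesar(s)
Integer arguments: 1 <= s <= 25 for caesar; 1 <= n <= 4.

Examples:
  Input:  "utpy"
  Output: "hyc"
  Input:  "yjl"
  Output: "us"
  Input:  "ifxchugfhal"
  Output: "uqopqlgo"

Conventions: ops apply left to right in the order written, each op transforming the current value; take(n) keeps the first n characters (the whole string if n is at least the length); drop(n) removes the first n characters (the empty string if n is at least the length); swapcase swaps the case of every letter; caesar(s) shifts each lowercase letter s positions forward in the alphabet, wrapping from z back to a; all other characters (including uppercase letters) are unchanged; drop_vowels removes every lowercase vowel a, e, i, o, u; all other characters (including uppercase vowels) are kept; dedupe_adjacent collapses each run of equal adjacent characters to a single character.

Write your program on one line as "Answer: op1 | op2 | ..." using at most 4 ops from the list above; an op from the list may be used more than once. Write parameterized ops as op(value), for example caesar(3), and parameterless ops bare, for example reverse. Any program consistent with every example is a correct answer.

drop(1) | reverse | drop_vowels | caesar(9)

Check, running the answer program on each example:
  "utpy" -> "tpy" -> "ypt" -> "ypt" -> "hyc"
  "yjl" -> "jl" -> "lj" -> "lj" -> "us"
  "ifxchugfhal" -> "fxchugfhal" -> "lahfguhcxf" -> "lhfghcxf" -> "uqopqlgo"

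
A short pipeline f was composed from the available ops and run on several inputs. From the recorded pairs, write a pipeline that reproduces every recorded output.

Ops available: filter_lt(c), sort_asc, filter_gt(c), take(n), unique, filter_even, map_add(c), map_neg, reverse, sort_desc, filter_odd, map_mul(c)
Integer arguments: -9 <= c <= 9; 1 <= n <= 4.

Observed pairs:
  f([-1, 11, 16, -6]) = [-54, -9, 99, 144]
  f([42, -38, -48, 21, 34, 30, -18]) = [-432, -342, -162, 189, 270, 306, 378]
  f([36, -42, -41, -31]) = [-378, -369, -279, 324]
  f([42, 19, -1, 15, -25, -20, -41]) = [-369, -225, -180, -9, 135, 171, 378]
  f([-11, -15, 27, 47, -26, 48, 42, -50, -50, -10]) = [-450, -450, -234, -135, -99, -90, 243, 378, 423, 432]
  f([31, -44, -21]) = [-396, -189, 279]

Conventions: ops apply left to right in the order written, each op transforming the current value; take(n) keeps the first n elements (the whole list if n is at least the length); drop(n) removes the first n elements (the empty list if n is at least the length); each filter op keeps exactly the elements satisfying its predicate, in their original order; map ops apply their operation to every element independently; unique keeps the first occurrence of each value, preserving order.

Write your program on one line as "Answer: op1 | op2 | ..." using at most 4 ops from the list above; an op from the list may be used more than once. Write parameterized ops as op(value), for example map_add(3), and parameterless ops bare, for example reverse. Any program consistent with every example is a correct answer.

sort_asc | sort_desc | map_mul(9) | reverse

Check, running the answer program on each example:
  [-1, 11, 16, -6] -> [-6, -1, 11, 16] -> [16, 11, -1, -6] -> [144, 99, -9, -54] -> [-54, -9, 99, 144]
  [42, -38, -48, 21, 34, 30, -18] -> [-48, -38, -18, 21, 30, 34, 42] -> [42, 34, 30, 21, -18, -38, -48] -> [378, 306, 270, 189, -162, -342, -432] -> [-432, -342, -162, 189, 270, 306, 378]
  [36, -42, -41, -31] -> [-42, -41, -31, 36] -> [36, -31, -41, -42] -> [324, -279, -369, -378] -> [-378, -369, -279, 324]
  [42, 19, -1, 15, -25, -20, -41] -> [-41, -25, -20, -1, 15, 19, 42] -> [42, 19, 15, -1, -20, -25, -41] -> [378, 171, 135, -9, -180, -225, -369] -> [-369, -225, -180, -9, 135, 171, 378]
  [-11, -15, 27, 47, -26, 48, 42, -50, -50, -10] -> [-50, -50, -26, -15, -11, -10, 27, 42, 47, 48] -> [48, 47, 42, 27, -10, -11, -15, -26, -50, -50] -> [432, 423, 378, 243, -90, -99, -135, -234, -450, -450] -> [-450, -450, -234, -135, -99, -90, 243, 378, 423, 432]
  [31, -44, -21] -> [-44, -21, 31] -> [31, -21, -44] -> [279, -189, -396] -> [-396, -189, 279]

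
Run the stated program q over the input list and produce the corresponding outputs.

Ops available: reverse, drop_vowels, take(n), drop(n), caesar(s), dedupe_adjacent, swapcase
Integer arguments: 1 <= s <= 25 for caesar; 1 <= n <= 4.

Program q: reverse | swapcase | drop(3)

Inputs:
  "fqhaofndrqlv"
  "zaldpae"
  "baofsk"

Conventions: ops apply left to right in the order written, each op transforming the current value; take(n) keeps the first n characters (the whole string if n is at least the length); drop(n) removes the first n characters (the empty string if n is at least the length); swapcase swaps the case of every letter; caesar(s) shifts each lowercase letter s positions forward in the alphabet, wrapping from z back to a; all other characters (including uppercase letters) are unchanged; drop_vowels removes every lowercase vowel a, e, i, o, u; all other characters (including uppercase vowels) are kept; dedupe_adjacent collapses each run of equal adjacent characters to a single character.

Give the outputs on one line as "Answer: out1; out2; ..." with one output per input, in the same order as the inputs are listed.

"RDNFOAHQF"; "DLAZ"; "OAB"

Execution, op by op:
  "fqhaofndrqlv" -> "vlqrdnfoahqf" -> "VLQRDNFOAHQF" -> "RDNFOAHQF"
  "zaldpae" -> "eapdlaz" -> "EAPDLAZ" -> "DLAZ"
  "baofsk" -> "ksfoab" -> "KSFOAB" -> "OAB"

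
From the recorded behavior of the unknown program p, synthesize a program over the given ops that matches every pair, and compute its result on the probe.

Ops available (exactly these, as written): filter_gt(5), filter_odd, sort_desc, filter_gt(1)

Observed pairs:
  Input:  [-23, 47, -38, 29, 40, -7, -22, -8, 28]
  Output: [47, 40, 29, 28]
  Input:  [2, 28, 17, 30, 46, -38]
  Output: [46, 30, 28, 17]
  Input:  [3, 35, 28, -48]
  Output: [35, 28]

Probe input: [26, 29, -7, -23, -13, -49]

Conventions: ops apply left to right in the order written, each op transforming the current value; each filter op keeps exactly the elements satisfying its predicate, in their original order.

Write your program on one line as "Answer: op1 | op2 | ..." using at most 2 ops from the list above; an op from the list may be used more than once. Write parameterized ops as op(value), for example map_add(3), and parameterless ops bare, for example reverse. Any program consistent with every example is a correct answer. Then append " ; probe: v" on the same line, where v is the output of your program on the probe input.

filter_gt(5) | sort_desc ; probe: [29, 26]

Check, running the answer program on each example:
  [-23, 47, -38, 29, 40, -7, -22, -8, 28] -> [47, 29, 40, 28] -> [47, 40, 29, 28]
  [2, 28, 17, 30, 46, -38] -> [28, 17, 30, 46] -> [46, 30, 28, 17]
  [3, 35, 28, -48] -> [35, 28] -> [35, 28]
  probe: [26, 29, -7, -23, -13, -49] -> [26, 29] -> [29, 26]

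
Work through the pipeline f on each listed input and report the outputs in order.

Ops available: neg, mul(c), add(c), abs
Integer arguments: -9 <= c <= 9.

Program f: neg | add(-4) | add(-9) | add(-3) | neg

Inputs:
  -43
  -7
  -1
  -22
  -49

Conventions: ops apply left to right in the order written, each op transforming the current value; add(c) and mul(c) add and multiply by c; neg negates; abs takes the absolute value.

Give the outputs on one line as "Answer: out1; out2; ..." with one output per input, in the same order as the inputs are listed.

-27; 9; 15; -6; -33

Execution, op by op:
  -43 -> 43 -> 39 -> 30 -> 27 -> -27
  -7 -> 7 -> 3 -> -6 -> -9 -> 9
  -1 -> 1 -> -3 -> -12 -> -15 -> 15
  -22 -> 22 -> 18 -> 9 -> 6 -> -6
  -49 -> 49 -> 45 -> 36 -> 33 -> -33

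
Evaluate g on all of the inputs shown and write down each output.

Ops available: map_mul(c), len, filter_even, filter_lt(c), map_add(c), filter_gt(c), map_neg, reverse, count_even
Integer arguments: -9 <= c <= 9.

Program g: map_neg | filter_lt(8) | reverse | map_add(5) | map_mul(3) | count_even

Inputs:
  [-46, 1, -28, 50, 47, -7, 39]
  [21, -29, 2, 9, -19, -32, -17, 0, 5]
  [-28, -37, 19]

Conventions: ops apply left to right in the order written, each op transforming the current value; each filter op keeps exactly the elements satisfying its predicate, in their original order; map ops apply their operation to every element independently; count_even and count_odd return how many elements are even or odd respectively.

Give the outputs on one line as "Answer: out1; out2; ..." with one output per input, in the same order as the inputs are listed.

Execution, op by op:
  [-46, 1, -28, 50, 47, -7, 39] -> [46, -1, 28, -50, -47, 7, -39] -> [-1, -50, -47, 7, -39] -> [-39, 7, -47, -50, -1] -> [-34, 12, -42, -45, 4] -> [-102, 36, -126, -135, 12] -> 4
  [21, -29, 2, 9, -19, -32, -17, 0, 5] -> [-21, 29, -2, -9, 19, 32, 17, 0, -5] -> [-21, -2, -9, 0, -5] -> [-5, 0, -9, -2, -21] -> [0, 5, -4, 3, -16] -> [0, 15, -12, 9, -48] -> 3
  [-28, -37, 19] -> [28, 37, -19] -> [-19] -> [-19] -> [-14] -> [-42] -> 1

4; 3; 1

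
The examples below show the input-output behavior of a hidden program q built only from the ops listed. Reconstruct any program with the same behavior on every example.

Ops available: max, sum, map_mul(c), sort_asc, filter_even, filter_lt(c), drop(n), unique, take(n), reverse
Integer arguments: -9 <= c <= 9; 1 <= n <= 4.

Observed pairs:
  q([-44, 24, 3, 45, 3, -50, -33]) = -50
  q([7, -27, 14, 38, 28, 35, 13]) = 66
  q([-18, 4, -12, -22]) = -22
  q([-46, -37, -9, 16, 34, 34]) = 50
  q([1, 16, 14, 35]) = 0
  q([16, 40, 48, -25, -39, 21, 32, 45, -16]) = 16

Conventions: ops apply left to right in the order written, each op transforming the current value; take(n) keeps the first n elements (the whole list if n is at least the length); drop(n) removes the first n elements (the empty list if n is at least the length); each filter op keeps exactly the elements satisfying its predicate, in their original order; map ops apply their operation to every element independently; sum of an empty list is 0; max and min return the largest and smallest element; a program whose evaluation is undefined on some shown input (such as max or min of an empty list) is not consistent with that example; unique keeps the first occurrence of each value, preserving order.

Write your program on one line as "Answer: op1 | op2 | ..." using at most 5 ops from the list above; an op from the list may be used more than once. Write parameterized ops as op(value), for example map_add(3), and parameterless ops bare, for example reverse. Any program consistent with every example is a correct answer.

drop(3) | filter_even | unique | sum

Check, running the answer program on each example:
  [-44, 24, 3, 45, 3, -50, -33] -> [45, 3, -50, -33] -> [-50] -> [-50] -> -50
  [7, -27, 14, 38, 28, 35, 13] -> [38, 28, 35, 13] -> [38, 28] -> [38, 28] -> 66
  [-18, 4, -12, -22] -> [-22] -> [-22] -> [-22] -> -22
  [-46, -37, -9, 16, 34, 34] -> [16, 34, 34] -> [16, 34, 34] -> [16, 34] -> 50
  [1, 16, 14, 35] -> [35] -> [] -> [] -> 0
  [16, 40, 48, -25, -39, 21, 32, 45, -16] -> [-25, -39, 21, 32, 45, -16] -> [32, -16] -> [32, -16] -> 16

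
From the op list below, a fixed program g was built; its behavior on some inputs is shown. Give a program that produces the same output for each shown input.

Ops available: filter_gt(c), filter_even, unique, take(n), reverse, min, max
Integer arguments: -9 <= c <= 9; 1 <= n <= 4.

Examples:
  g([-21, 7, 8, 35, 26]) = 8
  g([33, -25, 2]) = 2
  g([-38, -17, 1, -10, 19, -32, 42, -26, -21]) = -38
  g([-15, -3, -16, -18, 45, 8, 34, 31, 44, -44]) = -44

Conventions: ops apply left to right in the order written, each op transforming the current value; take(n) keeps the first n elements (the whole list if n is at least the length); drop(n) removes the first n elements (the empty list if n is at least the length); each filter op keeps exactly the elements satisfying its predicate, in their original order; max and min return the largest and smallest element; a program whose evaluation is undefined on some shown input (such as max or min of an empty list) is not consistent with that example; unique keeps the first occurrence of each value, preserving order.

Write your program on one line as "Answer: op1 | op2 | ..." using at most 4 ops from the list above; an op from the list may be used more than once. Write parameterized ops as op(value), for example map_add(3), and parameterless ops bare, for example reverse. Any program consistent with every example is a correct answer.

filter_even | reverse | min

Check, running the answer program on each example:
  [-21, 7, 8, 35, 26] -> [8, 26] -> [26, 8] -> 8
  [33, -25, 2] -> [2] -> [2] -> 2
  [-38, -17, 1, -10, 19, -32, 42, -26, -21] -> [-38, -10, -32, 42, -26] -> [-26, 42, -32, -10, -38] -> -38
  [-15, -3, -16, -18, 45, 8, 34, 31, 44, -44] -> [-16, -18, 8, 34, 44, -44] -> [-44, 44, 34, 8, -18, -16] -> -44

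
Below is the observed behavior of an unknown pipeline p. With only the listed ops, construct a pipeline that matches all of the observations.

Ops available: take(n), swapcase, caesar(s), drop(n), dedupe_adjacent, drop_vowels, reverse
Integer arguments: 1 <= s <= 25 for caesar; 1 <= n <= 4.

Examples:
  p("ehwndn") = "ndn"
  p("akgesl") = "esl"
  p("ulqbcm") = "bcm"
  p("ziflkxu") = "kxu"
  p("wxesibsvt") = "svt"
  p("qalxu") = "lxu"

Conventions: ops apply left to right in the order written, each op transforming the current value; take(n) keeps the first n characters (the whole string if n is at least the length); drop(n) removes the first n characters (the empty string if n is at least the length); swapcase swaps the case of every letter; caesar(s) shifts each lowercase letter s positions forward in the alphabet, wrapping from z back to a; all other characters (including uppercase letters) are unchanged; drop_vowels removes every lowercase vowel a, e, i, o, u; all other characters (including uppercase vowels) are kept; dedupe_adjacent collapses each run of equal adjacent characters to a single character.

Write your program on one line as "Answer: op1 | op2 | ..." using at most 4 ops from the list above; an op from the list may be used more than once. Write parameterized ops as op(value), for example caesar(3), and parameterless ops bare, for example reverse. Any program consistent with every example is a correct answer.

reverse | take(3) | reverse

Check, running the answer program on each example:
  "ehwndn" -> "ndnwhe" -> "ndn" -> "ndn"
  "akgesl" -> "lsegka" -> "lse" -> "esl"
  "ulqbcm" -> "mcbqlu" -> "mcb" -> "bcm"
  "ziflkxu" -> "uxklfiz" -> "uxk" -> "kxu"
  "wxesibsvt" -> "tvsbisexw" -> "tvs" -> "svt"
  "qalxu" -> "uxlaq" -> "uxl" -> "lxu"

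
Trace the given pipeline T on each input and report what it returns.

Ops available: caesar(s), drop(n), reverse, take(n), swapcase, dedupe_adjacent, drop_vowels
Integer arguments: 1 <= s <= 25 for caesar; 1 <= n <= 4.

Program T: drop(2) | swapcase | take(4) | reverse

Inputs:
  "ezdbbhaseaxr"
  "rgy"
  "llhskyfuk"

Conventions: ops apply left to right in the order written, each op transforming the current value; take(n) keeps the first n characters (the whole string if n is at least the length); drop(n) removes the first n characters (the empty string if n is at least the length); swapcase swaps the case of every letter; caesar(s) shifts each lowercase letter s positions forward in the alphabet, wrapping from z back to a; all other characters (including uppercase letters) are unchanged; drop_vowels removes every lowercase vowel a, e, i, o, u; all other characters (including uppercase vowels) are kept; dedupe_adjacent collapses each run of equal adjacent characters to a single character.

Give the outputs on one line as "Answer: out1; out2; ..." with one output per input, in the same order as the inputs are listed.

"HBBD"; "Y"; "YKSH"

Execution, op by op:
  "ezdbbhaseaxr" -> "dbbhaseaxr" -> "DBBHASEAXR" -> "DBBH" -> "HBBD"
  "rgy" -> "y" -> "Y" -> "Y" -> "Y"
  "llhskyfuk" -> "hskyfuk" -> "HSKYFUK" -> "HSKY" -> "YKSH"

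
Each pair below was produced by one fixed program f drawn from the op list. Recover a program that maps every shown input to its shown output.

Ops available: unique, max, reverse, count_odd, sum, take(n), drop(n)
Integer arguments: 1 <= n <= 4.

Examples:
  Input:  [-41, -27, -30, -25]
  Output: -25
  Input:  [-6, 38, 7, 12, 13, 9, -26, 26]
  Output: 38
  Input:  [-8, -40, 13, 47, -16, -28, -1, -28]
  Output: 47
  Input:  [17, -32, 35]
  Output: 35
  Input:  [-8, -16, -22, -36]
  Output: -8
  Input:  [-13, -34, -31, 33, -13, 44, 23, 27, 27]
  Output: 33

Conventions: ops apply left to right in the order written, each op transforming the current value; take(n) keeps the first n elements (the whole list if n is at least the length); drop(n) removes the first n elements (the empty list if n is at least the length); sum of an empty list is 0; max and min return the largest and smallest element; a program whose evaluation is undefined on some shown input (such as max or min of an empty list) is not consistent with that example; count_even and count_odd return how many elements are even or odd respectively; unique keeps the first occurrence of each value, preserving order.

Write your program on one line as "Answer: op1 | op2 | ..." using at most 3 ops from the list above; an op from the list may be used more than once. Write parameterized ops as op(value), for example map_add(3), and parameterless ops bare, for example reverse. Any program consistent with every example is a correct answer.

take(4) | max

Check, running the answer program on each example:
  [-41, -27, -30, -25] -> [-41, -27, -30, -25] -> -25
  [-6, 38, 7, 12, 13, 9, -26, 26] -> [-6, 38, 7, 12] -> 38
  [-8, -40, 13, 47, -16, -28, -1, -28] -> [-8, -40, 13, 47] -> 47
  [17, -32, 35] -> [17, -32, 35] -> 35
  [-8, -16, -22, -36] -> [-8, -16, -22, -36] -> -8
  [-13, -34, -31, 33, -13, 44, 23, 27, 27] -> [-13, -34, -31, 33] -> 33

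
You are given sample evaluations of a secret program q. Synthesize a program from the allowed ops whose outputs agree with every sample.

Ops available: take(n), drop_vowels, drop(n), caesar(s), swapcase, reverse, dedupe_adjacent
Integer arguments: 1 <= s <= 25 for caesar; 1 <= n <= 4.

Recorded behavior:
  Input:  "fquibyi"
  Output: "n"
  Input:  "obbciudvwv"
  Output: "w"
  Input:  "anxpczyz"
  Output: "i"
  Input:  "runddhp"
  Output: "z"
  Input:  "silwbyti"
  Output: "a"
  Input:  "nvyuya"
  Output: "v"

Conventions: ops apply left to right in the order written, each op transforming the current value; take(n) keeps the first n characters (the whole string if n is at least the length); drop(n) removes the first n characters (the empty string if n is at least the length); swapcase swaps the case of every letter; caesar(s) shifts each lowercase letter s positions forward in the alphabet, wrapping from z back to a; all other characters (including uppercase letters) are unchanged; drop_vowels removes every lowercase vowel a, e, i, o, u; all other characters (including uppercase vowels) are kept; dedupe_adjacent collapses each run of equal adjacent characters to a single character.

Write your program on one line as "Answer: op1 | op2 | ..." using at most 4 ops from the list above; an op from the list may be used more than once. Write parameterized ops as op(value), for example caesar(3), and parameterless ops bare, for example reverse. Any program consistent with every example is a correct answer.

dedupe_adjacent | take(1) | caesar(8)

Check, running the answer program on each example:
  "fquibyi" -> "fquibyi" -> "f" -> "n"
  "obbciudvwv" -> "obciudvwv" -> "o" -> "w"
  "anxpczyz" -> "anxpczyz" -> "a" -> "i"
  "runddhp" -> "rundhp" -> "r" -> "z"
  "silwbyti" -> "silwbyti" -> "s" -> "a"
  "nvyuya" -> "nvyuya" -> "n" -> "v"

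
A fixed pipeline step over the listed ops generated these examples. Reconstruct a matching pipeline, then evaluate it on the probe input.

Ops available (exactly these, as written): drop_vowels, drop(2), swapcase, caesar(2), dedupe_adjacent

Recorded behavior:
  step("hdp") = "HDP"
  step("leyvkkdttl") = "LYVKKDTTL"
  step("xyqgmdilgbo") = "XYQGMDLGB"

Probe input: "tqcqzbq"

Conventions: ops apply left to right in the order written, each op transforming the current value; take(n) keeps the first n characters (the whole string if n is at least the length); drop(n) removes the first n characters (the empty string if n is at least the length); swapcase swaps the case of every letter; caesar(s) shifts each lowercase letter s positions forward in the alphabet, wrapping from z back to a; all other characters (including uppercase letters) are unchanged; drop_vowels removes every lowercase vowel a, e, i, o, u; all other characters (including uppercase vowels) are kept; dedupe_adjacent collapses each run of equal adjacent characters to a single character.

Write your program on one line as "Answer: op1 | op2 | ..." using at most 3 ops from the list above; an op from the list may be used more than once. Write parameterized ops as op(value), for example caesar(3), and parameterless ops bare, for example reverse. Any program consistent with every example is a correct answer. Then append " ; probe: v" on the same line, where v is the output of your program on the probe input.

drop_vowels | swapcase ; probe: "TQCQZBQ"

Check, running the answer program on each example:
  "hdp" -> "hdp" -> "HDP"
  "leyvkkdttl" -> "lyvkkdttl" -> "LYVKKDTTL"
  "xyqgmdilgbo" -> "xyqgmdlgb" -> "XYQGMDLGB"
  probe: "tqcqzbq" -> "tqcqzbq" -> "TQCQZBQ"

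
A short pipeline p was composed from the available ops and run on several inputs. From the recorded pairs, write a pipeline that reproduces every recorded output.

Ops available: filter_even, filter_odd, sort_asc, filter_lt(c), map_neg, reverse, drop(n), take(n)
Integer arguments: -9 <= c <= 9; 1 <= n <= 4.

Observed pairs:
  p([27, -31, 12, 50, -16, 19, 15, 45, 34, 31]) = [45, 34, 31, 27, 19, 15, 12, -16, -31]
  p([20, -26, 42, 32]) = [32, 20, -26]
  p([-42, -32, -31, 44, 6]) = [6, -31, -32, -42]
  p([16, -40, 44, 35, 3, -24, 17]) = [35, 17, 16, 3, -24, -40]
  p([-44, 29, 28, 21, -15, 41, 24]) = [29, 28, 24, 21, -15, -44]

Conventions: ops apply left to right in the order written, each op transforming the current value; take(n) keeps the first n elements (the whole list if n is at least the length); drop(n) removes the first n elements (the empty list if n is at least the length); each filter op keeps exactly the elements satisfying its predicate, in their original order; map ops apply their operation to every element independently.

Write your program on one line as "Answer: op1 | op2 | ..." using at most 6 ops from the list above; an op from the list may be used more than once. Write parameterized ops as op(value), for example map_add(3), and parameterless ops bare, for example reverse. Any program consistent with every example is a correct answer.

sort_asc | reverse | map_neg | drop(1) | map_neg

Check, running the answer program on each example:
  [27, -31, 12, 50, -16, 19, 15, 45, 34, 31] -> [-31, -16, 12, 15, 19, 27, 31, 34, 45, 50] -> [50, 45, 34, 31, 27, 19, 15, 12, -16, -31] -> [-50, -45, -34, -31, -27, -19, -15, -12, 16, 31] -> [-45, -34, -31, -27, -19, -15, -12, 16, 31] -> [45, 34, 31, 27, 19, 15, 12, -16, -31]
  [20, -26, 42, 32] -> [-26, 20, 32, 42] -> [42, 32, 20, -26] -> [-42, -32, -20, 26] -> [-32, -20, 26] -> [32, 20, -26]
  [-42, -32, -31, 44, 6] -> [-42, -32, -31, 6, 44] -> [44, 6, -31, -32, -42] -> [-44, -6, 31, 32, 42] -> [-6, 31, 32, 42] -> [6, -31, -32, -42]
  [16, -40, 44, 35, 3, -24, 17] -> [-40, -24, 3, 16, 17, 35, 44] -> [44, 35, 17, 16, 3, -24, -40] -> [-44, -35, -17, -16, -3, 24, 40] -> [-35, -17, -16, -3, 24, 40] -> [35, 17, 16, 3, -24, -40]
  [-44, 29, 28, 21, -15, 41, 24] -> [-44, -15, 21, 24, 28, 29, 41] -> [41, 29, 28, 24, 21, -15, -44] -> [-41, -29, -28, -24, -21, 15, 44] -> [-29, -28, -24, -21, 15, 44] -> [29, 28, 24, 21, -15, -44]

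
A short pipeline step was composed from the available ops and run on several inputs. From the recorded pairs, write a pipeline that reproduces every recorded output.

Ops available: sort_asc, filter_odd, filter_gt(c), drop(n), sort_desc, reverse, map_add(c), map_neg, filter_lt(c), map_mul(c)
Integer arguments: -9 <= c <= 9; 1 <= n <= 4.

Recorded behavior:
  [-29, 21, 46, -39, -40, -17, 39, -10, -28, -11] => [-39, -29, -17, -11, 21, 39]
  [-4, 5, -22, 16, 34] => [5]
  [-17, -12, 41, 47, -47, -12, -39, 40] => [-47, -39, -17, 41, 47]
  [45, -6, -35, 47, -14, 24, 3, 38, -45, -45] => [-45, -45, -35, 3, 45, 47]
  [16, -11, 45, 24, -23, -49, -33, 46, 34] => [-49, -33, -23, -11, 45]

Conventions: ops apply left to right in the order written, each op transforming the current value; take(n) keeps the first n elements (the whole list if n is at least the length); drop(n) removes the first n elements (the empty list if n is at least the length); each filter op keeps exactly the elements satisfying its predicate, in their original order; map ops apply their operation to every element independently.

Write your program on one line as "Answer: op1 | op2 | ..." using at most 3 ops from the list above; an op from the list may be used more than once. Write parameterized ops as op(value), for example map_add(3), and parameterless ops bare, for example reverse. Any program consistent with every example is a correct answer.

filter_odd | sort_asc

Check, running the answer program on each example:
  [-29, 21, 46, -39, -40, -17, 39, -10, -28, -11] -> [-29, 21, -39, -17, 39, -11] -> [-39, -29, -17, -11, 21, 39]
  [-4, 5, -22, 16, 34] -> [5] -> [5]
  [-17, -12, 41, 47, -47, -12, -39, 40] -> [-17, 41, 47, -47, -39] -> [-47, -39, -17, 41, 47]
  [45, -6, -35, 47, -14, 24, 3, 38, -45, -45] -> [45, -35, 47, 3, -45, -45] -> [-45, -45, -35, 3, 45, 47]
  [16, -11, 45, 24, -23, -49, -33, 46, 34] -> [-11, 45, -23, -49, -33] -> [-49, -33, -23, -11, 45]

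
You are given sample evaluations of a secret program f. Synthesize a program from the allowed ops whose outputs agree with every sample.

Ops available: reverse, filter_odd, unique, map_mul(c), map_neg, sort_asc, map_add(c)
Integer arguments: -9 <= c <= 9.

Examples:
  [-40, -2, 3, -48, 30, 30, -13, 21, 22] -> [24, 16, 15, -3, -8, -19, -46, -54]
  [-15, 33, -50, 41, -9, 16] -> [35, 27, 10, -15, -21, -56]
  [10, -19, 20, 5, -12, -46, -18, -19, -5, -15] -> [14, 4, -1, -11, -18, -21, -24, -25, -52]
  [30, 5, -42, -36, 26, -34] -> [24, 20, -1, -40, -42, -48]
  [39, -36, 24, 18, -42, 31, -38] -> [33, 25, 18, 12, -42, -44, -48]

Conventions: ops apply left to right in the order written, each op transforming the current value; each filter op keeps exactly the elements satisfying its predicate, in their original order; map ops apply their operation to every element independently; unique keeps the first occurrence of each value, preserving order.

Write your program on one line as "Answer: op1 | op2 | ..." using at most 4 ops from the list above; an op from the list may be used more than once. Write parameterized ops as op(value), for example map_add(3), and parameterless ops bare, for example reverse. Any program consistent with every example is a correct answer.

sort_asc | unique | reverse | map_add(-6)

Check, running the answer program on each example:
  [-40, -2, 3, -48, 30, 30, -13, 21, 22] -> [-48, -40, -13, -2, 3, 21, 22, 30, 30] -> [-48, -40, -13, -2, 3, 21, 22, 30] -> [30, 22, 21, 3, -2, -13, -40, -48] -> [24, 16, 15, -3, -8, -19, -46, -54]
  [-15, 33, -50, 41, -9, 16] -> [-50, -15, -9, 16, 33, 41] -> [-50, -15, -9, 16, 33, 41] -> [41, 33, 16, -9, -15, -50] -> [35, 27, 10, -15, -21, -56]
  [10, -19, 20, 5, -12, -46, -18, -19, -5, -15] -> [-46, -19, -19, -18, -15, -12, -5, 5, 10, 20] -> [-46, -19, -18, -15, -12, -5, 5, 10, 20] -> [20, 10, 5, -5, -12, -15, -18, -19, -46] -> [14, 4, -1, -11, -18, -21, -24, -25, -52]
  [30, 5, -42, -36, 26, -34] -> [-42, -36, -34, 5, 26, 30] -> [-42, -36, -34, 5, 26, 30] -> [30, 26, 5, -34, -36, -42] -> [24, 20, -1, -40, -42, -48]
  [39, -36, 24, 18, -42, 31, -38] -> [-42, -38, -36, 18, 24, 31, 39] -> [-42, -38, -36, 18, 24, 31, 39] -> [39, 31, 24, 18, -36, -38, -42] -> [33, 25, 18, 12, -42, -44, -48]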